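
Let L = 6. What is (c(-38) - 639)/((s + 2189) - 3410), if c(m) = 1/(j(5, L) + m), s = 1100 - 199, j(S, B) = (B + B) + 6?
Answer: 12781/6400 ≈ 1.9970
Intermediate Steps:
j(S, B) = 6 + 2*B (j(S, B) = 2*B + 6 = 6 + 2*B)
s = 901
c(m) = 1/(18 + m) (c(m) = 1/((6 + 2*6) + m) = 1/((6 + 12) + m) = 1/(18 + m))
(c(-38) - 639)/((s + 2189) - 3410) = (1/(18 - 38) - 639)/((901 + 2189) - 3410) = (1/(-20) - 639)/(3090 - 3410) = (-1/20 - 639)/(-320) = -12781/20*(-1/320) = 12781/6400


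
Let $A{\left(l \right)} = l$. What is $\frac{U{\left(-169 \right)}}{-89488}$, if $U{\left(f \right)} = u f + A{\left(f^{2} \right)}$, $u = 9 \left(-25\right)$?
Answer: $- \frac{33293}{44744} \approx -0.74408$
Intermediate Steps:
$u = -225$
$U{\left(f \right)} = f^{2} - 225 f$ ($U{\left(f \right)} = - 225 f + f^{2} = f^{2} - 225 f$)
$\frac{U{\left(-169 \right)}}{-89488} = \frac{\left(-169\right) \left(-225 - 169\right)}{-89488} = \left(-169\right) \left(-394\right) \left(- \frac{1}{89488}\right) = 66586 \left(- \frac{1}{89488}\right) = - \frac{33293}{44744}$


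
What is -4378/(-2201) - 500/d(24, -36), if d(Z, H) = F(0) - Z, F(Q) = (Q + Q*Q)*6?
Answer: 301393/13206 ≈ 22.822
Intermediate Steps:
F(Q) = 6*Q + 6*Q² (F(Q) = (Q + Q²)*6 = 6*Q + 6*Q²)
d(Z, H) = -Z (d(Z, H) = 6*0*(1 + 0) - Z = 6*0*1 - Z = 0 - Z = -Z)
-4378/(-2201) - 500/d(24, -36) = -4378/(-2201) - 500/((-1*24)) = -4378*(-1/2201) - 500/(-24) = 4378/2201 - 500*(-1/24) = 4378/2201 + 125/6 = 301393/13206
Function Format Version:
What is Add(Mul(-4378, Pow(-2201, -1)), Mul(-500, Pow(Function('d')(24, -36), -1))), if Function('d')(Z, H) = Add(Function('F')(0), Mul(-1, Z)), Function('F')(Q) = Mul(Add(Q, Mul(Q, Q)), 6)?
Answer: Rational(301393, 13206) ≈ 22.822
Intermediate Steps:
Function('F')(Q) = Add(Mul(6, Q), Mul(6, Pow(Q, 2))) (Function('F')(Q) = Mul(Add(Q, Pow(Q, 2)), 6) = Add(Mul(6, Q), Mul(6, Pow(Q, 2))))
Function('d')(Z, H) = Mul(-1, Z) (Function('d')(Z, H) = Add(Mul(6, 0, Add(1, 0)), Mul(-1, Z)) = Add(Mul(6, 0, 1), Mul(-1, Z)) = Add(0, Mul(-1, Z)) = Mul(-1, Z))
Add(Mul(-4378, Pow(-2201, -1)), Mul(-500, Pow(Function('d')(24, -36), -1))) = Add(Mul(-4378, Pow(-2201, -1)), Mul(-500, Pow(Mul(-1, 24), -1))) = Add(Mul(-4378, Rational(-1, 2201)), Mul(-500, Pow(-24, -1))) = Add(Rational(4378, 2201), Mul(-500, Rational(-1, 24))) = Add(Rational(4378, 2201), Rational(125, 6)) = Rational(301393, 13206)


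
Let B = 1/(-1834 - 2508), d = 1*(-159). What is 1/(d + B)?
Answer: -4342/690379 ≈ -0.0062893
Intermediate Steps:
d = -159
B = -1/4342 (B = 1/(-4342) = -1/4342 ≈ -0.00023031)
1/(d + B) = 1/(-159 - 1/4342) = 1/(-690379/4342) = -4342/690379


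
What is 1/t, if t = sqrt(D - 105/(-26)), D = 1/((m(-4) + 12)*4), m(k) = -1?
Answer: 2*sqrt(332189)/2323 ≈ 0.49622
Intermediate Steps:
D = 1/44 (D = 1/((-1 + 12)*4) = 1/(11*4) = 1/44 ≈ 0.022727)
t = sqrt(332189)/286 (t = sqrt(1/44 - 105/(-26)) = sqrt(1/44 - 105*(-1/26)) = sqrt(1/44 + 105/26) = sqrt(2323/572) = sqrt(332189)/286 ≈ 2.0152)
1/t = 1/(sqrt(332189)/286) = 2*sqrt(332189)/2323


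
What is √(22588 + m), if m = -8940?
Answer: 4*√853 ≈ 116.82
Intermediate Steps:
√(22588 + m) = √(22588 - 8940) = √13648 = 4*√853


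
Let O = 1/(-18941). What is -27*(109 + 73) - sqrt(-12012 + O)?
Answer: -4914 - I*sqrt(4309442928713)/18941 ≈ -4914.0 - 109.6*I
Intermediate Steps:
O = -1/18941 ≈ -5.2796e-5
-27*(109 + 73) - sqrt(-12012 + O) = -27*(109 + 73) - sqrt(-12012 - 1/18941) = -27*182 - sqrt(-227519293/18941) = -4914 - I*sqrt(4309442928713)/18941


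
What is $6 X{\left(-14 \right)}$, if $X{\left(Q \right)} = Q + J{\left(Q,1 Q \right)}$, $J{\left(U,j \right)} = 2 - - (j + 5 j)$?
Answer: $-576$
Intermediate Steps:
$J{\left(U,j \right)} = 2 + 6 j$ ($J{\left(U,j \right)} = 2 - - 6 j = 2 + 6 j$)
$X{\left(Q \right)} = 2 + 7 Q$ ($X{\left(Q \right)} = Q + \left(2 + 6 \cdot 1 Q\right) = Q + \left(2 + 6 Q\right) = 2 + 7 Q$)
$6 X{\left(-14 \right)} = 6 \left(2 + 7 \left(-14\right)\right) = 6 \left(2 - 98\right) = 6 \left(-96\right) = -576$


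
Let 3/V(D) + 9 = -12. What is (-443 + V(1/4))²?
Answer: 9622404/49 ≈ 1.9638e+5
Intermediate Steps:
V(D) = -⅐ (V(D) = 3/(-9 - 12) = 3/(-21) = 3*(-1/21) = -⅐)
(-443 + V(1/4))² = (-443 - ⅐)² = (-3102/7)² = 9622404/49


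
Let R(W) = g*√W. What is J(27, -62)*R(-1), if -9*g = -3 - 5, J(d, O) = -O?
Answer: 496*I/9 ≈ 55.111*I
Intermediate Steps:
g = 8/9 (g = -(-3 - 5)/9 = -⅑*(-8) = 8/9 ≈ 0.88889)
R(W) = 8*√W/9
J(27, -62)*R(-1) = (-1*(-62))*(8*√(-1)/9) = 62*(8*I/9) = 496*I/9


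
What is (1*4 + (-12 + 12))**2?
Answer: 16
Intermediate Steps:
(1*4 + (-12 + 12))**2 = (4 + 0)**2 = 4**2 = 16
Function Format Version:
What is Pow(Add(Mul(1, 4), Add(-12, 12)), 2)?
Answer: 16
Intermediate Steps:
Pow(Add(Mul(1, 4), Add(-12, 12)), 2) = Pow(Add(4, 0), 2) = Pow(4, 2) = 16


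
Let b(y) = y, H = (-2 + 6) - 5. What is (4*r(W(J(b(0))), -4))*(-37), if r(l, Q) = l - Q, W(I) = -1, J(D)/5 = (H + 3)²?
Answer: -444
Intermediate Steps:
H = -1 (H = 4 - 5 = -1)
J(D) = 20 (J(D) = 5*(-1 + 3)² = 5*2² = 5*4 = 20)
(4*r(W(J(b(0))), -4))*(-37) = (4*(-1 - 1*(-4)))*(-37) = (4*(-1 + 4))*(-37) = (4*3)*(-37) = 12*(-37) = -444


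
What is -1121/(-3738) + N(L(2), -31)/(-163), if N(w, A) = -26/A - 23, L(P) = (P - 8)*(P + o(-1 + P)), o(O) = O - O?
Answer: 8232419/18888114 ≈ 0.43585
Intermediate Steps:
o(O) = 0
L(P) = P*(-8 + P) (L(P) = (P - 8)*(P + 0) = (-8 + P)*P = P*(-8 + P))
N(w, A) = -23 - 26/A
-1121/(-3738) + N(L(2), -31)/(-163) = -1121/(-3738) + (-23 - 26/(-31))/(-163) = -1121*(-1/3738) + (-23 - 26*(-1/31))*(-1/163) = 1121/3738 + (-23 + 26/31)*(-1/163) = 1121/3738 - 687/31*(-1/163) = 1121/3738 + 687/5053 = 8232419/18888114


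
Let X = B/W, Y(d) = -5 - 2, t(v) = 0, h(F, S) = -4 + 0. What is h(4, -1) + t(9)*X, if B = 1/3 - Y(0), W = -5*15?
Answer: -4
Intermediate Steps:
h(F, S) = -4
Y(d) = -7
W = -75
B = 22/3 (B = 1/3 - 1*(-7) = 1/3 + 7 = 22/3 ≈ 7.3333)
X = -22/225 (X = (22/3)/(-75) = (22/3)*(-1/75) = -22/225 ≈ -0.097778)
h(4, -1) + t(9)*X = -4 + 0*(-22/225) = -4 + 0 = -4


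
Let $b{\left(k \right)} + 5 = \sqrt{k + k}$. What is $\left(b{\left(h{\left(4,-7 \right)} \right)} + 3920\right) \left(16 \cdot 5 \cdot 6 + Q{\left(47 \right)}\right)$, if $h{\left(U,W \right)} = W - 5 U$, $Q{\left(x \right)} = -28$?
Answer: $1769580 + 1356 i \sqrt{6} \approx 1.7696 \cdot 10^{6} + 3321.5 i$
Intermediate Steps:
$b{\left(k \right)} = -5 + \sqrt{2} \sqrt{k}$ ($b{\left(k \right)} = -5 + \sqrt{k + k} = -5 + \sqrt{2 k} = -5 + \sqrt{2} \sqrt{k}$)
$\left(b{\left(h{\left(4,-7 \right)} \right)} + 3920\right) \left(16 \cdot 5 \cdot 6 + Q{\left(47 \right)}\right) = \left(\left(-5 + \sqrt{2} \sqrt{-7 - 20}\right) + 3920\right) \left(16 \cdot 5 \cdot 6 - 28\right) = \left(\left(-5 + \sqrt{2} \sqrt{-7 - 20}\right) + 3920\right) \left(80 \cdot 6 - 28\right) = \left(\left(-5 + \sqrt{2} \sqrt{-27}\right) + 3920\right) \left(480 - 28\right) = \left(\left(-5 + \sqrt{2} \cdot 3 i \sqrt{3}\right) + 3920\right) 452 = \left(\left(-5 + 3 i \sqrt{6}\right) + 3920\right) 452 = \left(3915 + 3 i \sqrt{6}\right) 452 = 1769580 + 1356 i \sqrt{6}$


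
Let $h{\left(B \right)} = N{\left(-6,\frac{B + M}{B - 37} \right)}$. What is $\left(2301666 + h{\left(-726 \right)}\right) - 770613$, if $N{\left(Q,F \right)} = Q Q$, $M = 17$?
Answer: $1531089$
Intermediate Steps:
$N{\left(Q,F \right)} = Q^{2}$
$h{\left(B \right)} = 36$ ($h{\left(B \right)} = \left(-6\right)^{2} = 36$)
$\left(2301666 + h{\left(-726 \right)}\right) - 770613 = \left(2301666 + 36\right) - 770613 = 2301702 - 770613 = 1531089$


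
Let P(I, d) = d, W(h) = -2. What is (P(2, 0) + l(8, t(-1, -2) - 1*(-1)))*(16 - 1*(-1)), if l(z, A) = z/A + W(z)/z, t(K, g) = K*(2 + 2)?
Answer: -595/12 ≈ -49.583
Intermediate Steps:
t(K, g) = 4*K (t(K, g) = K*4 = 4*K)
l(z, A) = -2/z + z/A (l(z, A) = z/A - 2/z = -2/z + z/A)
(P(2, 0) + l(8, t(-1, -2) - 1*(-1)))*(16 - 1*(-1)) = (0 + (-2/8 + 8/(4*(-1) - 1*(-1))))*(16 - 1*(-1)) = (0 + (-2*1/8 + 8/(-4 + 1)))*(16 + 1) = (0 + (-1/4 + 8/(-3)))*17 = (0 + (-1/4 + 8*(-1/3)))*17 = (0 + (-1/4 - 8/3))*17 = (0 - 35/12)*17 = -35/12*17 = -595/12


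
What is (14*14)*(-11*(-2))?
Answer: 4312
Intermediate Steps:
(14*14)*(-11*(-2)) = 196*22 = 4312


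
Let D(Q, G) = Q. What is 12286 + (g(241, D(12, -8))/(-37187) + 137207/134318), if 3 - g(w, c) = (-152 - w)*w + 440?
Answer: 61359577616217/4994883466 ≈ 12284.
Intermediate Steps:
g(w, c) = -437 - w*(-152 - w) (g(w, c) = 3 - ((-152 - w)*w + 440) = 3 - (w*(-152 - w) + 440) = 3 - (440 + w*(-152 - w)) = 3 + (-440 - w*(-152 - w)) = -437 - w*(-152 - w))
12286 + (g(241, D(12, -8))/(-37187) + 137207/134318) = 12286 + ((-437 + 241**2 + 152*241)/(-37187) + 137207/134318) = 12286 + ((-437 + 58081 + 36632)*(-1/37187) + 137207*(1/134318)) = 12286 + (94276*(-1/37187) + 137207/134318) = 12286 + (-94276/37187 + 137207/134318) = 12286 - 7560647059/4994883466 = 61359577616217/4994883466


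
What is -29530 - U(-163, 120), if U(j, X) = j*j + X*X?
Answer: -70499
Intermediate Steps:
U(j, X) = X² + j² (U(j, X) = j² + X² = X² + j²)
-29530 - U(-163, 120) = -29530 - (120² + (-163)²) = -29530 - (14400 + 26569) = -29530 - 1*40969 = -29530 - 40969 = -70499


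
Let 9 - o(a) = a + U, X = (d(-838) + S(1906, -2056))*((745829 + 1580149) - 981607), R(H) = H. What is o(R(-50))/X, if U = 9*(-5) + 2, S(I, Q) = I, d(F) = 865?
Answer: 6/219132473 ≈ 2.7381e-8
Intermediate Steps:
X = 3725252041 (X = (865 + 1906)*((745829 + 1580149) - 981607) = 2771*(2325978 - 981607) = 2771*1344371 = 3725252041)
U = -43 (U = -45 + 2 = -43)
o(a) = 52 - a (o(a) = 9 - (a - 43) = 9 - (-43 + a) = 9 + (43 - a) = 52 - a)
o(R(-50))/X = (52 - 1*(-50))/3725252041 = (52 + 50)*(1/3725252041) = 102*(1/3725252041) = 6/219132473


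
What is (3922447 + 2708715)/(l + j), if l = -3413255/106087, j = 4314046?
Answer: 703480083094/457660784747 ≈ 1.5371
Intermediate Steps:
l = -3413255/106087 (l = -3413255*1/106087 = -3413255/106087 ≈ -32.174)
(3922447 + 2708715)/(l + j) = (3922447 + 2708715)/(-3413255/106087 + 4314046) = 6631162/(457660784747/106087) = 6631162*(106087/457660784747) = 703480083094/457660784747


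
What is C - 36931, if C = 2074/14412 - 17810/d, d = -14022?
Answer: -621909811603/16840422 ≈ -36930.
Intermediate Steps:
C = 23813279/16840422 (C = 2074/14412 - 17810/(-14022) = 2074*(1/14412) - 17810*(-1/14022) = 1037/7206 + 8905/7011 = 23813279/16840422 ≈ 1.4141)
C - 36931 = 23813279/16840422 - 36931 = -621909811603/16840422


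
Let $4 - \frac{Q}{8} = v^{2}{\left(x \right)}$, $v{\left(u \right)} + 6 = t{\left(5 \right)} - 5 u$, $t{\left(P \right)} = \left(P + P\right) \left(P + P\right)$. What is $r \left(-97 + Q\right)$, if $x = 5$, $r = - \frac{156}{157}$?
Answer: $\frac{5951868}{157} \approx 37910.0$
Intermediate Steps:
$r = - \frac{156}{157}$ ($r = \left(-156\right) \frac{1}{157} = - \frac{156}{157} \approx -0.99363$)
$t{\left(P \right)} = 4 P^{2}$ ($t{\left(P \right)} = 2 P 2 P = 4 P^{2}$)
$v{\left(u \right)} = 94 - 5 u$ ($v{\left(u \right)} = -6 + \left(4 \cdot 5^{2} - 5 u\right) = -6 - \left(-100 + 5 u\right) = 94 - 5 u$)
$Q = -38056$ ($Q = 32 - 8 \left(94 - 25\right)^{2} = 32 - 8 \cdot 69^{2} = 32 - 38088 = -38056$)
$r \left(-97 + Q\right) = - \frac{156 \left(-97 - 38056\right)}{157} = \left(- \frac{156}{157}\right) \left(-38153\right) = \frac{5951868}{157}$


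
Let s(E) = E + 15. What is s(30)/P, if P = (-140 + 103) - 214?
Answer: -45/251 ≈ -0.17928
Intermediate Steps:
s(E) = 15 + E
P = -251 (P = -37 - 214 = -251)
s(30)/P = (15 + 30)/(-251) = 45*(-1/251) = -45/251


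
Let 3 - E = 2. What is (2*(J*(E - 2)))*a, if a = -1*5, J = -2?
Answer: -20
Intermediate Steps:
E = 1 (E = 3 - 1*2 = 3 - 2 = 1)
a = -5
(2*(J*(E - 2)))*a = (2*(-2*(1 - 2)))*(-5) = (2*(-2*(-1)))*(-5) = (2*2)*(-5) = 4*(-5) = -20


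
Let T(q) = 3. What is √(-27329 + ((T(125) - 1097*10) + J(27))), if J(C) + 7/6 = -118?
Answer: I*√1382946/6 ≈ 196.0*I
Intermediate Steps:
J(C) = -715/6 (J(C) = -7/6 - 118 = -715/6)
√(-27329 + ((T(125) - 1097*10) + J(27))) = √(-27329 + ((3 - 1097*10) - 715/6)) = √(-27329 + ((3 - 10970) - 715/6)) = √(-27329 + (-10967 - 715/6)) = √(-27329 - 66517/6) = √(-230491/6) = I*√1382946/6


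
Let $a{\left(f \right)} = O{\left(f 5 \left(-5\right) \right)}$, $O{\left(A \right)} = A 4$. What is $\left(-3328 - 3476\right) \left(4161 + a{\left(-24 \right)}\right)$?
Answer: $-44641044$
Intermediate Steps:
$O{\left(A \right)} = 4 A$
$a{\left(f \right)} = - 100 f$ ($a{\left(f \right)} = 4 f 5 \left(-5\right) = 4 \cdot 5 f \left(-5\right) = 4 \left(- 25 f\right) = - 100 f$)
$\left(-3328 - 3476\right) \left(4161 + a{\left(-24 \right)}\right) = \left(-3328 - 3476\right) \left(4161 - -2400\right) = - 6804 \left(4161 + 2400\right) = \left(-6804\right) 6561 = -44641044$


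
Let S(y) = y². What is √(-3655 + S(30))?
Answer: I*√2755 ≈ 52.488*I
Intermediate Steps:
√(-3655 + S(30)) = √(-3655 + 30²) = √(-3655 + 900) = √(-2755) = I*√2755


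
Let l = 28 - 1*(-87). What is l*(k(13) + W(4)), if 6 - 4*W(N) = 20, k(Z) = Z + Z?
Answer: 5175/2 ≈ 2587.5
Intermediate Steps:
k(Z) = 2*Z
W(N) = -7/2 (W(N) = 3/2 - ¼*20 = 3/2 - 5 = -7/2)
l = 115 (l = 28 + 87 = 115)
l*(k(13) + W(4)) = 115*(2*13 - 7/2) = 115*(26 - 7/2) = 115*(45/2) = 5175/2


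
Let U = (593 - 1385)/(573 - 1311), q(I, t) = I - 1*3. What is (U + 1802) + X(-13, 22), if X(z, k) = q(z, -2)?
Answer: 73270/41 ≈ 1787.1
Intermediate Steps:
q(I, t) = -3 + I (q(I, t) = I - 3 = -3 + I)
U = 44/41 (U = -792/(-738) = -792*(-1/738) = 44/41 ≈ 1.0732)
X(z, k) = -3 + z
(U + 1802) + X(-13, 22) = (44/41 + 1802) + (-3 - 13) = 73926/41 - 16 = 73270/41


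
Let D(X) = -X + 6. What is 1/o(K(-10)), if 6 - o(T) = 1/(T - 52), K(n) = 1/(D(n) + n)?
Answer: 311/1872 ≈ 0.16613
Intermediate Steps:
D(X) = 6 - X
K(n) = 1/6 (K(n) = 1/((6 - n) + n) = 1/6)
o(T) = 6 - 1/(-52 + T) (o(T) = 6 - 1/(T - 52) = 6 - 1/(-52 + T))
1/o(K(-10)) = 1/((-313 + 6*(1/6))/(-52 + 1/6)) = 1/((-313 + 1)/(-311/6)) = 1/(-6/311*(-312)) = 1/(1872/311) = 311/1872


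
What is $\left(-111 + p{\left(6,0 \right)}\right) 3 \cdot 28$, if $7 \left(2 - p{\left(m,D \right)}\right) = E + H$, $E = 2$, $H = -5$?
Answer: $-9120$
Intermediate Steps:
$p{\left(m,D \right)} = \frac{17}{7}$ ($p{\left(m,D \right)} = 2 - \frac{2 - 5}{7} = 2 - - \frac{3}{7} = 2 + \frac{3}{7} = \frac{17}{7}$)
$\left(-111 + p{\left(6,0 \right)}\right) 3 \cdot 28 = \left(-111 + \frac{17}{7}\right) 3 \cdot 28 = \left(- \frac{760}{7}\right) 84 = -9120$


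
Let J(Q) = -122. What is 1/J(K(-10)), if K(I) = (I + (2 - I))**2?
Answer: -1/122 ≈ -0.0081967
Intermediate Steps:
K(I) = 4 (K(I) = 2**2 = 4)
1/J(K(-10)) = 1/(-122) = -1/122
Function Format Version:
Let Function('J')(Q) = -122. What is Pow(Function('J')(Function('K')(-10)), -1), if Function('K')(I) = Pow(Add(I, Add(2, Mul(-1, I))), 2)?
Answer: Rational(-1, 122) ≈ -0.0081967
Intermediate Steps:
Function('K')(I) = 4 (Function('K')(I) = Pow(2, 2) = 4)
Pow(Function('J')(Function('K')(-10)), -1) = Pow(-122, -1) = Rational(-1, 122)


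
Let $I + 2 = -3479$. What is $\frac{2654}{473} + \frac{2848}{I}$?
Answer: $\frac{7891470}{1646513} \approx 4.7928$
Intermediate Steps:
$I = -3481$ ($I = -2 - 3479 = -3481$)
$\frac{2654}{473} + \frac{2848}{I} = \frac{2654}{473} + \frac{2848}{-3481} = 2654 \cdot \frac{1}{473} + 2848 \left(- \frac{1}{3481}\right) = \frac{2654}{473} - \frac{2848}{3481} = \frac{7891470}{1646513}$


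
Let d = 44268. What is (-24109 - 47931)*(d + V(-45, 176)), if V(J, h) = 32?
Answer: -3191372000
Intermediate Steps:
(-24109 - 47931)*(d + V(-45, 176)) = (-24109 - 47931)*(44268 + 32) = -72040*44300 = -3191372000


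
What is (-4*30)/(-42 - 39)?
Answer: 40/27 ≈ 1.4815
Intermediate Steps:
(-4*30)/(-42 - 39) = -120/(-81) = -120*(-1/81) = 40/27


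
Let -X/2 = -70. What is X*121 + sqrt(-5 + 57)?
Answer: 16940 + 2*sqrt(13) ≈ 16947.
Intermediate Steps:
X = 140 (X = -2*(-70) = 140)
X*121 + sqrt(-5 + 57) = 140*121 + sqrt(-5 + 57) = 16940 + sqrt(52) = 16940 + 2*sqrt(13)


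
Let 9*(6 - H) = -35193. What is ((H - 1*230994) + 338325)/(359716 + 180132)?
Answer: 166871/809772 ≈ 0.20607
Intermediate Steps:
H = 11749/3 (H = 6 - ⅑*(-35193) = 6 + 11731/3 = 11749/3 ≈ 3916.3)
((H - 1*230994) + 338325)/(359716 + 180132) = ((11749/3 - 1*230994) + 338325)/(359716 + 180132) = ((11749/3 - 230994) + 338325)/539848 = (-681233/3 + 338325)*(1/539848) = (333742/3)*(1/539848) = 166871/809772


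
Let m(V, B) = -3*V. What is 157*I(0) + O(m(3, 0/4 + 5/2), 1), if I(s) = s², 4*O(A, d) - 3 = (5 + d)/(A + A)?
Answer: ⅔ ≈ 0.66667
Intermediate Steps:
O(A, d) = ¾ + (5 + d)/(8*A) (O(A, d) = ¾ + ((5 + d)/(A + A))/4 = ¾ + ((5 + d)/((2*A)))/4 = ¾ + ((5 + d)*(1/(2*A)))/4 = ¾ + ((5 + d)/(2*A))/4 = ¾ + (5 + d)/(8*A))
157*I(0) + O(m(3, 0/4 + 5/2), 1) = 157*0² + (5 + 1 + 6*(-3*3))/(8*((-3*3))) = 157*0 + (⅛)*(5 + 1 + 6*(-9))/(-9) = 0 + (⅛)*(-⅑)*(5 + 1 - 54) = 0 + (⅛)*(-⅑)*(-48) = 0 + ⅔ = ⅔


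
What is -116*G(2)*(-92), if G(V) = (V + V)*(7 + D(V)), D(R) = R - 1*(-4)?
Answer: 554944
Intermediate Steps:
D(R) = 4 + R (D(R) = R + 4 = 4 + R)
G(V) = 2*V*(11 + V) (G(V) = (V + V)*(7 + (4 + V)) = (2*V)*(11 + V) = 2*V*(11 + V))
-116*G(2)*(-92) = -232*2*(11 + 2)*(-92) = -232*2*13*(-92) = -116*52*(-92) = -6032*(-92) = 554944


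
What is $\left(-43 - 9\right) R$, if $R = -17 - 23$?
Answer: $2080$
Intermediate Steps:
$R = -40$ ($R = -17 - 23 = -40$)
$\left(-43 - 9\right) R = \left(-43 - 9\right) \left(-40\right) = \left(-52\right) \left(-40\right) = 2080$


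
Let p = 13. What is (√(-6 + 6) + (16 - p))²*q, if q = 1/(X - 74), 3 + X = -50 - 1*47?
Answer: -3/58 ≈ -0.051724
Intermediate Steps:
X = -100 (X = -3 + (-50 - 1*47) = -3 + (-50 - 47) = -3 - 97 = -100)
q = -1/174 (q = 1/(-100 - 74) = 1/(-174) = -1/174 ≈ -0.0057471)
(√(-6 + 6) + (16 - p))²*q = (√(-6 + 6) + (16 - 1*13))²*(-1/174) = (√0 + (16 - 13))²*(-1/174) = (0 + 3)²*(-1/174) = 3²*(-1/174) = 9*(-1/174) = -3/58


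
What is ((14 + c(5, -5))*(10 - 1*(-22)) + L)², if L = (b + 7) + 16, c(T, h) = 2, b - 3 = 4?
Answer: 293764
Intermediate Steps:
b = 7 (b = 3 + 4 = 7)
L = 30 (L = (7 + 7) + 16 = 14 + 16 = 30)
((14 + c(5, -5))*(10 - 1*(-22)) + L)² = ((14 + 2)*(10 - 1*(-22)) + 30)² = (16*(10 + 22) + 30)² = (16*32 + 30)² = (512 + 30)² = 542² = 293764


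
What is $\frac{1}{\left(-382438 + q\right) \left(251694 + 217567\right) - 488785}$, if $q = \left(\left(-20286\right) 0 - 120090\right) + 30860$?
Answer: $- \frac{1}{221335886133} \approx -4.518 \cdot 10^{-12}$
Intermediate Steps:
$q = -89230$ ($q = \left(0 - 120090\right) + 30860 = -120090 + 30860 = -89230$)
$\frac{1}{\left(-382438 + q\right) \left(251694 + 217567\right) - 488785} = \frac{1}{\left(-382438 - 89230\right) \left(251694 + 217567\right) - 488785} = \frac{1}{\left(-471668\right) 469261 - 488785} = \frac{1}{-221335397348 - 488785} = \frac{1}{-221335886133} = - \frac{1}{221335886133}$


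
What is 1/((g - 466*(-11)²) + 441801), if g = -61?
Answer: 1/385354 ≈ 2.5950e-6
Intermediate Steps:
1/((g - 466*(-11)²) + 441801) = 1/((-61 - 466*(-11)²) + 441801) = 1/((-61 - 466*121) + 441801) = 1/((-61 - 56386) + 441801) = 1/(-56447 + 441801) = 1/385354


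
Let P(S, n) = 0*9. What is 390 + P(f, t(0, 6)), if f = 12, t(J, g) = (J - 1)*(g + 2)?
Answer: 390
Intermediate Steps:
t(J, g) = (-1 + J)*(2 + g)
P(S, n) = 0
390 + P(f, t(0, 6)) = 390 + 0 = 390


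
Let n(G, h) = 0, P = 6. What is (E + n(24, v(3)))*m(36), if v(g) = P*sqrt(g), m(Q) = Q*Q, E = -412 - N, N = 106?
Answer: -671328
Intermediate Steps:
E = -518 (E = -412 - 1*106 = -412 - 106 = -518)
m(Q) = Q**2
v(g) = 6*sqrt(g)
(E + n(24, v(3)))*m(36) = (-518 + 0)*36**2 = -518*1296 = -671328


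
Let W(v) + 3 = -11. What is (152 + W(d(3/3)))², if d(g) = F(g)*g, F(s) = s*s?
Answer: 19044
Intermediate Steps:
F(s) = s²
d(g) = g³ (d(g) = g²*g = g³)
W(v) = -14 (W(v) = -3 - 11 = -14)
(152 + W(d(3/3)))² = (152 - 14)² = 138² = 19044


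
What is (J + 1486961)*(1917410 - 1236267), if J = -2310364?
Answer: -560855189629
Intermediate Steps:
(J + 1486961)*(1917410 - 1236267) = (-2310364 + 1486961)*(1917410 - 1236267) = -823403*681143 = -560855189629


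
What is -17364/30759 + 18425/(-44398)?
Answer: -445887149/455212694 ≈ -0.97951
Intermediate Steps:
-17364/30759 + 18425/(-44398) = -17364*1/30759 + 18425*(-1/44398) = -5788/10253 - 18425/44398 = -445887149/455212694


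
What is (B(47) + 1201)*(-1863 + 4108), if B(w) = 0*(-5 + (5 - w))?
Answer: 2696245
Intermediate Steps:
B(w) = 0 (B(w) = 0*(-w) = 0)
(B(47) + 1201)*(-1863 + 4108) = (0 + 1201)*(-1863 + 4108) = 1201*2245 = 2696245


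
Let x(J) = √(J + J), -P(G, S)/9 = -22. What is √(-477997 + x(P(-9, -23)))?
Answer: √(-477997 + 6*√11) ≈ 691.36*I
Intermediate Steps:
P(G, S) = 198 (P(G, S) = -9*(-22) = 198)
x(J) = √2*√J (x(J) = √(2*J) = √2*√J)
√(-477997 + x(P(-9, -23))) = √(-477997 + √2*√198) = √(-477997 + √2*(3*√22)) = √(-477997 + 6*√11)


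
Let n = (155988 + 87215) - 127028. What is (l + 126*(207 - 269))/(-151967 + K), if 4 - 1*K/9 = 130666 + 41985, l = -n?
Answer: 123987/1705790 ≈ 0.072686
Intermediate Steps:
n = 116175 (n = 243203 - 127028 = 116175)
l = -116175 (l = -1*116175 = -116175)
K = -1553823 (K = 36 - 9*(130666 + 41985) = 36 - 9*172651 = 36 - 1553859 = -1553823)
(l + 126*(207 - 269))/(-151967 + K) = (-116175 + 126*(207 - 269))/(-151967 - 1553823) = (-116175 + 126*(-62))/(-1705790) = (-116175 - 7812)*(-1/1705790) = -123987*(-1/1705790) = 123987/1705790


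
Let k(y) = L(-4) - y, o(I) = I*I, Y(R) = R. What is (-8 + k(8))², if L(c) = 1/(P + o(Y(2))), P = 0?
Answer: 3969/16 ≈ 248.06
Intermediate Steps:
o(I) = I²
L(c) = ¼ (L(c) = 1/(0 + 2²) = 1/(0 + 4) = 1/4 = ¼)
k(y) = ¼ - y
(-8 + k(8))² = (-8 + (¼ - 1*8))² = (-8 + (¼ - 8))² = (-8 - 31/4)² = (-63/4)² = 3969/16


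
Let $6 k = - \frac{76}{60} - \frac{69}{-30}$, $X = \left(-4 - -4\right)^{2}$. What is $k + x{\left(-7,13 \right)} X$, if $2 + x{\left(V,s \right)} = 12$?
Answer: $\frac{31}{180} \approx 0.17222$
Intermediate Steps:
$x{\left(V,s \right)} = 10$ ($x{\left(V,s \right)} = -2 + 12 = 10$)
$X = 0$ ($X = \left(-4 + 4\right)^{2} = 0^{2} = 0$)
$k = \frac{31}{180}$ ($k = \frac{- \frac{76}{60} - \frac{69}{-30}}{6} = \frac{\left(-76\right) \frac{1}{60} - - \frac{23}{10}}{6} = \frac{- \frac{19}{15} + \frac{23}{10}}{6} = \frac{1}{6} \cdot \frac{31}{30} = \frac{31}{180} \approx 0.17222$)
$k + x{\left(-7,13 \right)} X = \frac{31}{180} + 10 \cdot 0 = \frac{31}{180} + 0 = \frac{31}{180}$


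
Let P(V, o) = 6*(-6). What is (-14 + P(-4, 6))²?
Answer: 2500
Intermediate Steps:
P(V, o) = -36
(-14 + P(-4, 6))² = (-14 - 36)² = (-50)² = 2500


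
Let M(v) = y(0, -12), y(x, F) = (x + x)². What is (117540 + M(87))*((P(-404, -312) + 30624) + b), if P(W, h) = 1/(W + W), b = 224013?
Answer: 6045866632575/202 ≈ 2.9930e+10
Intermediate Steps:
P(W, h) = 1/(2*W)
y(x, F) = 4*x² (y(x, F) = (2*x)² = 4*x²)
M(v) = 0 (M(v) = 4*0² = 4*0 = 0)
(117540 + M(87))*((P(-404, -312) + 30624) + b) = (117540 + 0)*(((½)/(-404) + 30624) + 224013) = 117540*(((½)*(-1/404) + 30624) + 224013) = 117540*((-1/808 + 30624) + 224013) = 117540*(24744191/808 + 224013) = 117540*(205746695/808) = 6045866632575/202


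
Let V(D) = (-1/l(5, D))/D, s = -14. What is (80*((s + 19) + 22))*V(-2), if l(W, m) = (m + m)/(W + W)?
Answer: -2700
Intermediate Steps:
l(W, m) = m/W (l(W, m) = (2*m)/((2*W)) = (2*m)*(1/(2*W)) = m/W)
V(D) = -5/D² (V(D) = (-1/(D/5))/D = (-5/D)/D = -5/D²)
(80*((s + 19) + 22))*V(-2) = (80*((-14 + 19) + 22))*(-5/(-2)²) = (80*(5 + 22))*(-5*¼) = (80*27)*(-5/4) = 2160*(-5/4) = -2700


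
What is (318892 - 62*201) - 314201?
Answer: -7771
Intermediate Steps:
(318892 - 62*201) - 314201 = (318892 - 12462) - 314201 = 306430 - 314201 = -7771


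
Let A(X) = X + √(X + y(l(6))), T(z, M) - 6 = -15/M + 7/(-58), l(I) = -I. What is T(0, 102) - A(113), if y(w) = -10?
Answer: -52883/493 - √103 ≈ -117.42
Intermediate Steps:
T(z, M) = 341/58 - 15/M (T(z, M) = 6 + (-15/M + 7/(-58)) = 6 + (-15/M + 7*(-1/58)) = 6 + (-15/M - 7/58) = 6 + (-7/58 - 15/M) = 341/58 - 15/M)
A(X) = X + √(-10 + X) (A(X) = X + √(X - 10) = X + √(-10 + X))
T(0, 102) - A(113) = (341/58 - 15/102) - (113 + √(-10 + 113)) = (341/58 - 15*1/102) - (113 + √103) = (341/58 - 5/34) + (-113 - √103) = 2826/493 + (-113 - √103) = -52883/493 - √103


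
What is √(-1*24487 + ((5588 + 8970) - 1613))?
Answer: I*√11542 ≈ 107.43*I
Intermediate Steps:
√(-1*24487 + ((5588 + 8970) - 1613)) = √(-24487 + (14558 - 1613)) = √(-24487 + 12945) = √(-11542) = I*√11542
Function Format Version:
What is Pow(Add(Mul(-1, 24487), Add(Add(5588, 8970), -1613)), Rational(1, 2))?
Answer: Mul(I, Pow(11542, Rational(1, 2))) ≈ Mul(107.43, I)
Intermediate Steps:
Pow(Add(Mul(-1, 24487), Add(Add(5588, 8970), -1613)), Rational(1, 2)) = Pow(Add(-24487, Add(14558, -1613)), Rational(1, 2)) = Pow(Add(-24487, 12945), Rational(1, 2)) = Pow(-11542, Rational(1, 2)) = Mul(I, Pow(11542, Rational(1, 2)))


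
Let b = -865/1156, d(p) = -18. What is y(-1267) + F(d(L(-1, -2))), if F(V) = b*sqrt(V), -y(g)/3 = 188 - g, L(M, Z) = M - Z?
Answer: -4365 - 2595*I*sqrt(2)/1156 ≈ -4365.0 - 3.1746*I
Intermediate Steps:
b = -865/1156 (b = -865*1/1156 = -865/1156 ≈ -0.74827)
y(g) = -564 + 3*g (y(g) = -3*(188 - g) = -564 + 3*g)
F(V) = -865*sqrt(V)/1156
y(-1267) + F(d(L(-1, -2))) = (-564 + 3*(-1267)) - 2595*I*sqrt(2)/1156 = (-564 - 3801) - 2595*I*sqrt(2)/1156 = -4365 - 2595*I*sqrt(2)/1156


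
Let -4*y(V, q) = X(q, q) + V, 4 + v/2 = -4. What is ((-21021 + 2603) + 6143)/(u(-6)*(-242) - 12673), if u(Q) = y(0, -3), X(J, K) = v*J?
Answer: 12275/9769 ≈ 1.2565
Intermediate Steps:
v = -16 (v = -8 + 2*(-4) = -8 - 8 = -16)
X(J, K) = -16*J
y(V, q) = 4*q - V/4 (y(V, q) = -(-16*q + V)/4 = -(V - 16*q)/4 = 4*q - V/4)
u(Q) = -12 (u(Q) = 4*(-3) - ¼*0 = -12 + 0 = -12)
((-21021 + 2603) + 6143)/(u(-6)*(-242) - 12673) = ((-21021 + 2603) + 6143)/(-12*(-242) - 12673) = (-18418 + 6143)/(2904 - 12673) = -12275/(-9769) = -12275*(-1/9769) = 12275/9769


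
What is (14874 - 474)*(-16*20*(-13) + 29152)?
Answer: 479692800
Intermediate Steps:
(14874 - 474)*(-16*20*(-13) + 29152) = 14400*(-320*(-13) + 29152) = 14400*(4160 + 29152) = 14400*33312 = 479692800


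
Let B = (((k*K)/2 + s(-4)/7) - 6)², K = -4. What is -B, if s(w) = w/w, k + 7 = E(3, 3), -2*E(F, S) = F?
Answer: -6084/49 ≈ -124.16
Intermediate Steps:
E(F, S) = -F/2
k = -17/2 (k = -7 - ½*3 = -7 - 3/2 = -17/2 ≈ -8.5000)
s(w) = 1
B = 6084/49 (B = ((-17/2*(-4)/2 + 1/7) - 6)² = ((34*(½) + 1*(⅐)) - 6)² = ((17 + ⅐) - 6)² = (120/7 - 6)² = (78/7)² = 6084/49 ≈ 124.16)
-B = -1*6084/49 = -6084/49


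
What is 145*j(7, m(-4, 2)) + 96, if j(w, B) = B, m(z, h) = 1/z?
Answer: 239/4 ≈ 59.750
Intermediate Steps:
145*j(7, m(-4, 2)) + 96 = 145/(-4) + 96 = 145*(-1/4) + 96 = -145/4 + 96 = 239/4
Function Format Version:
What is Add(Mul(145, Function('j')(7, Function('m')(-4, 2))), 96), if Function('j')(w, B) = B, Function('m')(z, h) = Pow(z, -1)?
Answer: Rational(239, 4) ≈ 59.750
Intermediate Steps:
Add(Mul(145, Function('j')(7, Function('m')(-4, 2))), 96) = Add(Mul(145, Pow(-4, -1)), 96) = Add(Mul(145, Rational(-1, 4)), 96) = Add(Rational(-145, 4), 96) = Rational(239, 4)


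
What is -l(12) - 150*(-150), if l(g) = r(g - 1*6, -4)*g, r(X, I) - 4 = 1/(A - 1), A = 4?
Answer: 22448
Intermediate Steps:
r(X, I) = 13/3 (r(X, I) = 4 + 1/(4 - 1) = 4 + 1/3 = 13/3)
l(g) = 13*g/3
-l(12) - 150*(-150) = -13*12/3 - 150*(-150) = -1*52 + 22500 = -52 + 22500 = 22448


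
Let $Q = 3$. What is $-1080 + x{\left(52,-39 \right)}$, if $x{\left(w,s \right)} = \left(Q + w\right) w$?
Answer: $1780$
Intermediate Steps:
$x{\left(w,s \right)} = w \left(3 + w\right)$ ($x{\left(w,s \right)} = \left(3 + w\right) w = w \left(3 + w\right)$)
$-1080 + x{\left(52,-39 \right)} = -1080 + 52 \left(3 + 52\right) = -1080 + 52 \cdot 55 = -1080 + 2860 = 1780$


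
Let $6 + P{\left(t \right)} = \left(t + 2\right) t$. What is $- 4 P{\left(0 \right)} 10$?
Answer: $240$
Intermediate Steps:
$P{\left(t \right)} = -6 + t \left(2 + t\right)$ ($P{\left(t \right)} = -6 + \left(t + 2\right) t = -6 + \left(2 + t\right) t = -6 + t \left(2 + t\right)$)
$- 4 P{\left(0 \right)} 10 = - 4 \left(-6 + 0^{2} + 2 \cdot 0\right) 10 = - 4 \left(-6 + 0 + 0\right) 10 = \left(-4\right) \left(-6\right) 10 = 24 \cdot 10 = 240$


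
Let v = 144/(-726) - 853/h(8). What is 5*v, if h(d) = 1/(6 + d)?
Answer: -7225030/121 ≈ -59711.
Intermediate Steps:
v = -1445006/121 (v = 144/(-726) - 853/(1/(6 + 8)) = 144*(-1/726) - 853/(1/14) = -24/121 - 853/1/14 = -24/121 - 853*14 = -24/121 - 11942 = -1445006/121 ≈ -11942.)
5*v = 5*(-1445006/121) = -7225030/121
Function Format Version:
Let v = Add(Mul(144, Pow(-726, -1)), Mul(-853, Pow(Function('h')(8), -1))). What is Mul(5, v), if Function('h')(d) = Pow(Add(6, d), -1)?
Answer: Rational(-7225030, 121) ≈ -59711.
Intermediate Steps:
v = Rational(-1445006, 121) (v = Add(Mul(144, Pow(-726, -1)), Mul(-853, Pow(Pow(Add(6, 8), -1), -1))) = Add(Mul(144, Rational(-1, 726)), Mul(-853, Pow(Pow(14, -1), -1))) = Add(Rational(-24, 121), Mul(-853, Pow(Rational(1, 14), -1))) = Add(Rational(-24, 121), Mul(-853, 14)) = Add(Rational(-24, 121), -11942) = Rational(-1445006, 121) ≈ -11942.)
Mul(5, v) = Mul(5, Rational(-1445006, 121)) = Rational(-7225030, 121)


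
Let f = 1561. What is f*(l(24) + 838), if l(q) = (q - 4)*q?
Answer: 2057398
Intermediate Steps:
l(q) = q*(-4 + q) (l(q) = (-4 + q)*q = q*(-4 + q))
f*(l(24) + 838) = 1561*(24*(-4 + 24) + 838) = 1561*(24*20 + 838) = 1561*(480 + 838) = 1561*1318 = 2057398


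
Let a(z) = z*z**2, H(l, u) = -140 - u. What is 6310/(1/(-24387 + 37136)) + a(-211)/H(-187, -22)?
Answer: 9502044351/118 ≈ 8.0526e+7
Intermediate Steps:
a(z) = z**3
6310/(1/(-24387 + 37136)) + a(-211)/H(-187, -22) = 6310/(1/(-24387 + 37136)) + (-211)**3/(-140 - 1*(-22)) = 6310/(1/12749) - 9393931/(-140 + 22) = 6310/(1/12749) - 9393931/(-118) = 6310*12749 - 9393931*(-1/118) = 80446190 + 9393931/118 = 9502044351/118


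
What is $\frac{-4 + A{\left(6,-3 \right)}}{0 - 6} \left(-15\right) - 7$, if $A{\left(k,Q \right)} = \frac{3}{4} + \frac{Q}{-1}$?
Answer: $- \frac{61}{8} \approx -7.625$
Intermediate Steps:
$A{\left(k,Q \right)} = \frac{3}{4} - Q$ ($A{\left(k,Q \right)} = 3 \cdot \frac{1}{4} + Q \left(-1\right) = \frac{3}{4} - Q$)
$\frac{-4 + A{\left(6,-3 \right)}}{0 - 6} \left(-15\right) - 7 = \frac{-4 + \left(\frac{3}{4} - -3\right)}{0 - 6} \left(-15\right) - 7 = \frac{-4 + \left(\frac{3}{4} + 3\right)}{-6} \left(-15\right) - 7 = \left(-4 + \frac{15}{4}\right) \left(- \frac{1}{6}\right) \left(-15\right) - 7 = \left(- \frac{1}{4}\right) \left(- \frac{1}{6}\right) \left(-15\right) - 7 = \frac{1}{24} \left(-15\right) - 7 = - \frac{5}{8} - 7 = - \frac{61}{8}$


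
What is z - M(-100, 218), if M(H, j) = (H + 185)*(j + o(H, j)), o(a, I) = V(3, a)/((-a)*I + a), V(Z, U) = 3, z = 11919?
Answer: -28691791/4340 ≈ -6611.0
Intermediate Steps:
o(a, I) = 3/(a - I*a) (o(a, I) = 3/((-a)*I + a) = 3/(-I*a + a) = 3/(a - I*a))
M(H, j) = (185 + H)*(j - 3/(H*(-1 + j))) (M(H, j) = (H + 185)*(j - 3/(H*(-1 + j))) = (185 + H)*(j - 3/(H*(-1 + j))))
z - M(-100, 218) = 11919 - (555 - 555*218 - 3*(-100)*(-1 + 218) - 100*218*(-1 + 218)²*(185 - 100))/((-100)*(-1 + 218)²) = 11919 - (-1)*(555 - 120990 - 3*(-100)*217 - 100*218*217²*85)/(100*217²) = 11919 - (-1)*(555 - 120990 + 65100 - 100*218*47089*85)/(100*47089) = 11919 - (-1)*(555 - 120990 + 65100 - 87255917000)/(100*47089) = 11919 - (-1)*(-87255972335)/(100*47089) = 11919 - 1*80420251/4340 = 11919 - 80420251/4340 = -28691791/4340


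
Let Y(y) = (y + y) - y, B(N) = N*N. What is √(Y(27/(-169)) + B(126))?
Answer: 3*√298113/13 ≈ 126.00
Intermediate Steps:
B(N) = N²
Y(y) = y (Y(y) = 2*y - y = y)
√(Y(27/(-169)) + B(126)) = √(27/(-169) + 126²) = √(27*(-1/169) + 15876) = √(-27/169 + 15876) = √(2683017/169) = 3*√298113/13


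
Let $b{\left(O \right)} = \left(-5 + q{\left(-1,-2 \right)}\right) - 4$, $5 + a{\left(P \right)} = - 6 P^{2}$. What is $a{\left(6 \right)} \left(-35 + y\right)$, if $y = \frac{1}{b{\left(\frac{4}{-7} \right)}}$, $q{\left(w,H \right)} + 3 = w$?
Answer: $7752$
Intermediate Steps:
$a{\left(P \right)} = -5 - 6 P^{2}$
$q{\left(w,H \right)} = -3 + w$
$b{\left(O \right)} = -13$ ($b{\left(O \right)} = \left(-5 - 4\right) - 4 = -9 - 4 = -13$)
$y = - \frac{1}{13}$ ($y = \frac{1}{-13} = - \frac{1}{13} \approx -0.076923$)
$a{\left(6 \right)} \left(-35 + y\right) = \left(-5 - 6 \cdot 6^{2}\right) \left(-35 - \frac{1}{13}\right) = \left(-5 - 216\right) \left(- \frac{456}{13}\right) = \left(-221\right) \left(- \frac{456}{13}\right) = 7752$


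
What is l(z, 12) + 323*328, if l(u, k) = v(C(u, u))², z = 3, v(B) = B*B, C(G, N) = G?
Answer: 106025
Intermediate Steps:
v(B) = B²
l(u, k) = u⁴ (l(u, k) = (u²)² = u⁴)
l(z, 12) + 323*328 = 3⁴ + 323*328 = 81 + 105944 = 106025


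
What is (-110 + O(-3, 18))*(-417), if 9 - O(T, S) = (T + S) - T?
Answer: 49623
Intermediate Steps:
O(T, S) = 9 - S (O(T, S) = 9 - ((T + S) - T) = 9 - ((S + T) - T) = 9 - S)
(-110 + O(-3, 18))*(-417) = (-110 + (9 - 1*18))*(-417) = (-110 + (9 - 18))*(-417) = (-110 - 9)*(-417) = -119*(-417) = 49623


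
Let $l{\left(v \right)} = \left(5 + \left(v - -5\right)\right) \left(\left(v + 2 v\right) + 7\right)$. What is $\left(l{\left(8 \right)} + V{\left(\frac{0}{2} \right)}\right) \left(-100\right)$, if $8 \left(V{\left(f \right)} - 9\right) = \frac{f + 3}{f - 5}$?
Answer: $- \frac{113385}{2} \approx -56693.0$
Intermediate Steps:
$V{\left(f \right)} = 9 + \frac{3 + f}{8 \left(-5 + f\right)}$ ($V{\left(f \right)} = 9 + \frac{\left(f + 3\right) \frac{1}{f - 5}}{8} = 9 + \frac{\left(3 + f\right) \frac{1}{-5 + f}}{8} = 9 + \frac{\frac{1}{-5 + f} \left(3 + f\right)}{8} = 9 + \frac{3 + f}{8 \left(-5 + f\right)}$)
$l{\left(v \right)} = \left(7 + 3 v\right) \left(10 + v\right)$ ($l{\left(v \right)} = \left(5 + \left(v + 5\right)\right) \left(3 v + 7\right) = \left(5 + \left(5 + v\right)\right) \left(7 + 3 v\right) = \left(10 + v\right) \left(7 + 3 v\right) = \left(7 + 3 v\right) \left(10 + v\right)$)
$\left(l{\left(8 \right)} + V{\left(\frac{0}{2} \right)}\right) \left(-100\right) = \left(\left(70 + 3 \cdot 8^{2} + 37 \cdot 8\right) + \frac{-357 + 73 \cdot \frac{0}{2}}{8 \left(-5 + \frac{0}{2}\right)}\right) \left(-100\right) = \left(\left(70 + 3 \cdot 64 + 296\right) + \frac{-357 + 73 \cdot 0 \cdot \frac{1}{2}}{8 \left(-5 + 0 \cdot \frac{1}{2}\right)}\right) \left(-100\right) = \left(\left(70 + 192 + 296\right) + \frac{-357 + 73 \cdot 0}{8 \left(-5 + 0\right)}\right) \left(-100\right) = \left(558 + \frac{-357 + 0}{8 \left(-5\right)}\right) \left(-100\right) = \left(558 + \frac{1}{8} \left(- \frac{1}{5}\right) \left(-357\right)\right) \left(-100\right) = \left(558 + \frac{357}{40}\right) \left(-100\right) = \frac{22677}{40} \left(-100\right) = - \frac{113385}{2}$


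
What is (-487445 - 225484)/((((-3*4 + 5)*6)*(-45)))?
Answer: -33949/90 ≈ -377.21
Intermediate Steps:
(-487445 - 225484)/((((-3*4 + 5)*6)*(-45))) = -712929*(-1/(270*(-12 + 5))) = -712929/(-7*6*(-45)) = -712929/((-42*(-45))) = -712929/1890 = -712929*1/1890 = -33949/90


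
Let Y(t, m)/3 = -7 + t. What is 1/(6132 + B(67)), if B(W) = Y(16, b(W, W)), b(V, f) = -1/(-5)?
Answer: 1/6159 ≈ 0.00016236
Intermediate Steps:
b(V, f) = 1/5 (b(V, f) = -1*(-1/5) = 1/5)
Y(t, m) = -21 + 3*t (Y(t, m) = 3*(-7 + t) = -21 + 3*t)
B(W) = 27 (B(W) = -21 + 3*16 = -21 + 48 = 27)
1/(6132 + B(67)) = 1/(6132 + 27) = 1/6159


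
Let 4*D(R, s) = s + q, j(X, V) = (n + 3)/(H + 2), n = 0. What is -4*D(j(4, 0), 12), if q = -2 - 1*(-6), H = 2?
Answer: -16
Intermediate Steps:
j(X, V) = 3/4 (j(X, V) = (0 + 3)/(2 + 2) = 3/4)
q = 4 (q = -2 + 6 = 4)
D(R, s) = 1 + s/4 (D(R, s) = (s + 4)/4 = (4 + s)/4 = 1 + s/4)
-4*D(j(4, 0), 12) = -4*(1 + (1/4)*12) = -4*(1 + 3) = -4*4 = -16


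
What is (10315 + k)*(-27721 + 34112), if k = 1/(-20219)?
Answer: 1332900466744/20219 ≈ 6.5923e+7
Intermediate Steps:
k = -1/20219 ≈ -4.9458e-5
(10315 + k)*(-27721 + 34112) = (10315 - 1/20219)*(-27721 + 34112) = (208558984/20219)*6391 = 1332900466744/20219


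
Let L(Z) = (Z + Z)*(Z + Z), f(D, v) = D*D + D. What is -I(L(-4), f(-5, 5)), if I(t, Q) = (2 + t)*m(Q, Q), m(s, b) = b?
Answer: -1320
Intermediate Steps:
f(D, v) = D + D² (f(D, v) = D² + D = D + D²)
L(Z) = 4*Z² (L(Z) = (2*Z)*(2*Z) = 4*Z²)
I(t, Q) = Q*(2 + t) (I(t, Q) = (2 + t)*Q = Q*(2 + t))
-I(L(-4), f(-5, 5)) = -(-5*(1 - 5))*(2 + 4*(-4)²) = -(-5*(-4))*(2 + 4*16) = -20*(2 + 64) = -20*66 = -1*1320 = -1320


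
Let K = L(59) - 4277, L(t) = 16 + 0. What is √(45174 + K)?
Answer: √40913 ≈ 202.27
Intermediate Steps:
L(t) = 16
K = -4261 (K = 16 - 4277 = -4261)
√(45174 + K) = √(45174 - 4261) = √40913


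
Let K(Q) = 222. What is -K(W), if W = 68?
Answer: -222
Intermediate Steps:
-K(W) = -1*222 = -222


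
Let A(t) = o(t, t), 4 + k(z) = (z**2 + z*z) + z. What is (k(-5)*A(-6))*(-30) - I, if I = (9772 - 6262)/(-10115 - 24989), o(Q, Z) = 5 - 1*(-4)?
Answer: -194298885/17552 ≈ -11070.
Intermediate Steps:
o(Q, Z) = 9 (o(Q, Z) = 5 + 4 = 9)
k(z) = -4 + z + 2*z**2 (k(z) = -4 + ((z**2 + z*z) + z) = -4 + ((z**2 + z**2) + z) = -4 + (2*z**2 + z) = -4 + (z + 2*z**2) = -4 + z + 2*z**2)
A(t) = 9
I = -1755/17552 (I = 3510/(-35104) = 3510*(-1/35104) = -1755/17552 ≈ -0.099989)
(k(-5)*A(-6))*(-30) - I = ((-4 - 5 + 2*(-5)**2)*9)*(-30) - 1*(-1755/17552) = ((-4 - 5 + 2*25)*9)*(-30) + 1755/17552 = ((-4 - 5 + 50)*9)*(-30) + 1755/17552 = (41*9)*(-30) + 1755/17552 = 369*(-30) + 1755/17552 = -11070 + 1755/17552 = -194298885/17552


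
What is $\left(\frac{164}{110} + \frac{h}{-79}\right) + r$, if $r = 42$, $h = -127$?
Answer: $\frac{195953}{4345} \approx 45.099$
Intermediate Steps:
$\left(\frac{164}{110} + \frac{h}{-79}\right) + r = \left(\frac{164}{110} - \frac{127}{-79}\right) + 42 = \left(164 \cdot \frac{1}{110} - - \frac{127}{79}\right) + 42 = \left(\frac{82}{55} + \frac{127}{79}\right) + 42 = \frac{13463}{4345} + 42 = \frac{195953}{4345}$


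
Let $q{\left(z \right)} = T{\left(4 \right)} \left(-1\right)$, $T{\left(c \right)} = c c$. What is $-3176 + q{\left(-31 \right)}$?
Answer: $-3192$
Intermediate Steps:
$T{\left(c \right)} = c^{2}$
$q{\left(z \right)} = -16$ ($q{\left(z \right)} = 4^{2} \left(-1\right) = 16 \left(-1\right) = -16$)
$-3176 + q{\left(-31 \right)} = -3176 - 16 = -3192$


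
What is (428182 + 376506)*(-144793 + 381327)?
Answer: 190336071392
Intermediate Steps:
(428182 + 376506)*(-144793 + 381327) = 804688*236534 = 190336071392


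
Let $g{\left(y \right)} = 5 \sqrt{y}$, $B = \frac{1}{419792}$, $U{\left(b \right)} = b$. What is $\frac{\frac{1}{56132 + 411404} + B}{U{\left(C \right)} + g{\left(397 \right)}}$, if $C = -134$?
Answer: $- \frac{619281}{8209517104916} - \frac{46215 \sqrt{397}}{16419034209832} \approx -1.3152 \cdot 10^{-7}$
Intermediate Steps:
$B = \frac{1}{419792} \approx 2.3821 \cdot 10^{-6}$
$\frac{\frac{1}{56132 + 411404} + B}{U{\left(C \right)} + g{\left(397 \right)}} = \frac{\frac{1}{56132 + 411404} + \frac{1}{419792}}{-134 + 5 \sqrt{397}} = \frac{\frac{1}{467536} + \frac{1}{419792}}{-134 + 5 \sqrt{397}} = \frac{27729}{6133371016 \left(-134 + 5 \sqrt{397}\right)}$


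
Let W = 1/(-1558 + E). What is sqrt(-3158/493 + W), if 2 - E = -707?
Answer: I*sqrt(1122417100695)/418557 ≈ 2.5312*I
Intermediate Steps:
E = 709 (E = 2 - 1*(-707) = 2 + 707 = 709)
W = -1/849 (W = 1/(-1558 + 709) = 1/(-849) = -1/849 ≈ -0.0011779)
sqrt(-3158/493 + W) = sqrt(-3158/493 - 1/849) = sqrt(-2681635/418557) = I*sqrt(1122417100695)/418557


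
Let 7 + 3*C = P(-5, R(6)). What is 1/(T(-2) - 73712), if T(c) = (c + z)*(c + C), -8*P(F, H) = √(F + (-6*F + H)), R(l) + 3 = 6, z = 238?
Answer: -224204/16755803083 + 59*√7/16755803083 ≈ -1.3371e-5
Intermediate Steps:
R(l) = 3 (R(l) = -3 + 6 = 3)
P(F, H) = -√(H - 5*F)/8 (P(F, H) = -√(F + (-6*F + H))/8 = -√(F + (H - 6*F))/8 = -√(H - 5*F)/8)
C = -7/3 - √7/12 (C = -7/3 + (-√(3 - 5*(-5))/8)/3 = -7/3 + (-√(3 + 25)/8)/3 = -7/3 + (-√7/4)/3 = -7/3 - √7/12 ≈ -2.5538)
T(c) = (238 + c)*(-7/3 + c - √7/12) (T(c) = (c + 238)*(c + (-7/3 - √7/12)) = (238 + c)*(-7/3 + c - √7/12))
1/(T(-2) - 73712) = 1/((-1666/3 + (-2)² - 119*√7/6 + (707/3)*(-2) - 1/12*(-2)*√7) - 73712) = 1/((-1666/3 + 4 - 119*√7/6 - 1414/3 + √7/6) - 73712) = 1/((-3068/3 - 59*√7/3) - 73712) = 1/(-224204/3 - 59*√7/3)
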